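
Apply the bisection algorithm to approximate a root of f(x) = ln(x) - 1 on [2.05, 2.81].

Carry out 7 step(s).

f(x) = ln(x) - 1
Initial interval: [2.05, 2.81]

Iteration 1:
  c_1 = (2.050000 + 2.810000)/2 = 2.430000
  f(c_1) = f(2.430000) = -0.112109
  f(a) × f(c) ≥ 0, new interval: [2.430000, 2.810000]
Iteration 2:
  c_2 = (2.430000 + 2.810000)/2 = 2.620000
  f(c_2) = f(2.620000) = -0.036826
  f(a) × f(c) ≥ 0, new interval: [2.620000, 2.810000]
Iteration 3:
  c_3 = (2.620000 + 2.810000)/2 = 2.715000
  f(c_3) = f(2.715000) = -0.001208
  f(a) × f(c) ≥ 0, new interval: [2.715000, 2.810000]
Iteration 4:
  c_4 = (2.715000 + 2.810000)/2 = 2.762500
  f(c_4) = f(2.762500) = 0.016136
  f(a) × f(c) < 0, new interval: [2.715000, 2.762500]
Iteration 5:
  c_5 = (2.715000 + 2.762500)/2 = 2.738750
  f(c_5) = f(2.738750) = 0.007502
  f(a) × f(c) < 0, new interval: [2.715000, 2.738750]
Iteration 6:
  c_6 = (2.715000 + 2.738750)/2 = 2.726875
  f(c_6) = f(2.726875) = 0.003156
  f(a) × f(c) < 0, new interval: [2.715000, 2.726875]
Iteration 7:
  c_7 = (2.715000 + 2.726875)/2 = 2.720937
  f(c_7) = f(2.720937) = 0.000976
  f(a) × f(c) < 0, new interval: [2.715000, 2.720937]

After 7 iteration(s), the approximation is c_7 = 2.720937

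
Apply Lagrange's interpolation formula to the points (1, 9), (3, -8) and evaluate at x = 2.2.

Lagrange interpolation formula:
P(x) = Σ yᵢ × Lᵢ(x)
where Lᵢ(x) = Π_{j≠i} (x - xⱼ)/(xᵢ - xⱼ)

L_0(2.2) = (2.2 - 3)/(1 - 3) = 0.400000
L_1(2.2) = (2.2 - 1)/(3 - 1) = 0.600000

P(2.2) = 9×L_0(2.2) + (-8)×L_1(2.2)
P(2.2) = -1.200000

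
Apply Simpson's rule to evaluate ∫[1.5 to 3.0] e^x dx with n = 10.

f(x) = e^x
a = 1.5, b = 3.0, n = 10
h = (b - a)/n = 0.150000

Simpson's rule: (h/3)[f(x₀) + 4f(x₁) + 2f(x₂) + ... + f(xₙ)]

x_0 = 1.5000, f(x_0) = 4.481689, coefficient = 1
x_1 = 1.6500, f(x_1) = 5.206980, coefficient = 4
x_2 = 1.8000, f(x_2) = 6.049647, coefficient = 2
x_3 = 1.9500, f(x_3) = 7.028688, coefficient = 4
x_4 = 2.1000, f(x_4) = 8.166170, coefficient = 2
x_5 = 2.2500, f(x_5) = 9.487736, coefficient = 4
x_6 = 2.4000, f(x_6) = 11.023176, coefficient = 2
x_7 = 2.5500, f(x_7) = 12.807104, coefficient = 4
x_8 = 2.7000, f(x_8) = 14.879732, coefficient = 2
x_9 = 2.8500, f(x_9) = 17.287782, coefficient = 4
x_10 = 3.0000, f(x_10) = 20.085537, coefficient = 1

I ≈ (0.150000/3) × 312.077832 = 15.603892
Exact value: 15.603848
Error: 0.000044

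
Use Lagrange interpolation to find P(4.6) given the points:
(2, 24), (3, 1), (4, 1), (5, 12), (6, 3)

Lagrange interpolation formula:
P(x) = Σ yᵢ × Lᵢ(x)
where Lᵢ(x) = Π_{j≠i} (x - xⱼ)/(xᵢ - xⱼ)

L_0(4.6) = (4.6 - 3)/(2 - 3) × (4.6 - 4)/(2 - 4) × (4.6 - 5)/(2 - 5) × (4.6 - 6)/(2 - 6) = 0.022400
L_1(4.6) = (4.6 - 2)/(3 - 2) × (4.6 - 4)/(3 - 4) × (4.6 - 5)/(3 - 5) × (4.6 - 6)/(3 - 6) = -0.145600
L_2(4.6) = (4.6 - 2)/(4 - 2) × (4.6 - 3)/(4 - 3) × (4.6 - 5)/(4 - 5) × (4.6 - 6)/(4 - 6) = 0.582400
L_3(4.6) = (4.6 - 2)/(5 - 2) × (4.6 - 3)/(5 - 3) × (4.6 - 4)/(5 - 4) × (4.6 - 6)/(5 - 6) = 0.582400
L_4(4.6) = (4.6 - 2)/(6 - 2) × (4.6 - 3)/(6 - 3) × (4.6 - 4)/(6 - 4) × (4.6 - 5)/(6 - 5) = -0.041600

P(4.6) = 24×L_0(4.6) + 1×L_1(4.6) + 1×L_2(4.6) + 12×L_3(4.6) + 3×L_4(4.6)
P(4.6) = 7.838400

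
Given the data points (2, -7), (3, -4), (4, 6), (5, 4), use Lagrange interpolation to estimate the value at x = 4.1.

Lagrange interpolation formula:
P(x) = Σ yᵢ × Lᵢ(x)
where Lᵢ(x) = Π_{j≠i} (x - xⱼ)/(xᵢ - xⱼ)

L_0(4.1) = (4.1 - 3)/(2 - 3) × (4.1 - 4)/(2 - 4) × (4.1 - 5)/(2 - 5) = 0.016500
L_1(4.1) = (4.1 - 2)/(3 - 2) × (4.1 - 4)/(3 - 4) × (4.1 - 5)/(3 - 5) = -0.094500
L_2(4.1) = (4.1 - 2)/(4 - 2) × (4.1 - 3)/(4 - 3) × (4.1 - 5)/(4 - 5) = 1.039500
L_3(4.1) = (4.1 - 2)/(5 - 2) × (4.1 - 3)/(5 - 3) × (4.1 - 4)/(5 - 4) = 0.038500

P(4.1) = (-7)×L_0(4.1) + (-4)×L_1(4.1) + 6×L_2(4.1) + 4×L_3(4.1)
P(4.1) = 6.653500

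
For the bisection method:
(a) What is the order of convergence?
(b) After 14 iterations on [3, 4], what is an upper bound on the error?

(a) Bisection has linear (order 1) convergence; the error is halved each step.

(b) Error bound = (b-a)/2^n = (4 - 3)/2^{14}
    = 1/2^{14}

(a) 1 (linear); (b) error ≤ 6.10e-05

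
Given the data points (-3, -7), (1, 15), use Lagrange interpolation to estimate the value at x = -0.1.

Lagrange interpolation formula:
P(x) = Σ yᵢ × Lᵢ(x)
where Lᵢ(x) = Π_{j≠i} (x - xⱼ)/(xᵢ - xⱼ)

L_0(-0.1) = (-0.1 - 1)/(-3 - 1) = 0.275000
L_1(-0.1) = (-0.1 - (-3))/(1 - (-3)) = 0.725000

P(-0.1) = (-7)×L_0(-0.1) + 15×L_1(-0.1)
P(-0.1) = 8.950000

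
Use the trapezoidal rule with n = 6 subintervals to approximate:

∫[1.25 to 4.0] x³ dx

f(x) = x³
a = 1.25, b = 4.0, n = 6
h = (b - a)/n = 0.458333

Trapezoidal rule: (h/2)[f(x₀) + 2f(x₁) + 2f(x₂) + ... + f(xₙ)]

x_0 = 1.2500, f(x_0) = 1.953125, coefficient = 1
x_1 = 1.7083, f(x_1) = 4.985605, coefficient = 2
x_2 = 2.1667, f(x_2) = 10.171296, coefficient = 2
x_3 = 2.6250, f(x_3) = 18.087891, coefficient = 2
x_4 = 3.0833, f(x_4) = 29.313079, coefficient = 2
x_5 = 3.5417, f(x_5) = 44.424552, coefficient = 2
x_6 = 4.0000, f(x_6) = 64.000000, coefficient = 1

I ≈ (0.458333/2) × 279.917969 = 64.147868
Exact value: 63.389648
Error: 0.758219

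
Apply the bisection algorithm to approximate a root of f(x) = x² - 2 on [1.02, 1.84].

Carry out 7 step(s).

f(x) = x² - 2
Initial interval: [1.02, 1.84]

Iteration 1:
  c_1 = (1.020000 + 1.840000)/2 = 1.430000
  f(c_1) = f(1.430000) = 0.044900
  f(a) × f(c) < 0, new interval: [1.020000, 1.430000]
Iteration 2:
  c_2 = (1.020000 + 1.430000)/2 = 1.225000
  f(c_2) = f(1.225000) = -0.499375
  f(a) × f(c) ≥ 0, new interval: [1.225000, 1.430000]
Iteration 3:
  c_3 = (1.225000 + 1.430000)/2 = 1.327500
  f(c_3) = f(1.327500) = -0.237744
  f(a) × f(c) ≥ 0, new interval: [1.327500, 1.430000]
Iteration 4:
  c_4 = (1.327500 + 1.430000)/2 = 1.378750
  f(c_4) = f(1.378750) = -0.099048
  f(a) × f(c) ≥ 0, new interval: [1.378750, 1.430000]
Iteration 5:
  c_5 = (1.378750 + 1.430000)/2 = 1.404375
  f(c_5) = f(1.404375) = -0.027731
  f(a) × f(c) ≥ 0, new interval: [1.404375, 1.430000]
Iteration 6:
  c_6 = (1.404375 + 1.430000)/2 = 1.417188
  f(c_6) = f(1.417188) = 0.008420
  f(a) × f(c) < 0, new interval: [1.404375, 1.417188]
Iteration 7:
  c_7 = (1.404375 + 1.417188)/2 = 1.410781
  f(c_7) = f(1.410781) = -0.009696
  f(a) × f(c) ≥ 0, new interval: [1.410781, 1.417188]

After 7 iteration(s), the approximation is c_7 = 1.410781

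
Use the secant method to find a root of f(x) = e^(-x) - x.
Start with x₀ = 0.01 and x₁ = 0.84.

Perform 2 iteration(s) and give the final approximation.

f(x) = e^(-x) - x
x₀ = 0.01, x₁ = 0.84

Secant formula: x_{n+1} = x_n - f(x_n)(x_n - x_{n-1})/(f(x_n) - f(x_{n-1}))

Iteration 1:
  f(0.010000) = 0.980050
  f(0.840000) = -0.408289
  x_2 = 0.840000 - (-0.408289)×(0.840000 - 0.010000)/(-0.408289 - 0.980050)
       = 0.595910
Iteration 2:
  f(0.840000) = -0.408289
  f(0.595910) = -0.044849
  x_3 = 0.595910 - (-0.044849)×(0.595910 - 0.840000)/(-0.044849 - (-0.408289))
       = 0.565789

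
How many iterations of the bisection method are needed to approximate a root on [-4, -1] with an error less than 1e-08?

We need (b-a)/2^n ≤ 1e-08
(-1 - (-4))/2^n ≤ 1e-08
3/2^n ≤ 1e-08
2^n ≥ 300000000
n ≥ log₂(300000000) = 28.16
n ≥ 29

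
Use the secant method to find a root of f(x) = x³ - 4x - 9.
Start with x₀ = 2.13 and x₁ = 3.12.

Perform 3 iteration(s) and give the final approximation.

f(x) = x³ - 4x - 9
x₀ = 2.13, x₁ = 3.12

Secant formula: x_{n+1} = x_n - f(x_n)(x_n - x_{n-1})/(f(x_n) - f(x_{n-1}))

Iteration 1:
  f(2.130000) = -7.856403
  f(3.120000) = 8.891328
  x_2 = 3.120000 - 8.891328×(3.120000 - 2.130000)/(8.891328 - (-7.856403))
       = 2.594412
Iteration 2:
  f(3.120000) = 8.891328
  f(2.594412) = -1.914737
  x_3 = 2.594412 - (-1.914737)×(2.594412 - 3.120000)/(-1.914737 - 8.891328)
       = 2.687541
Iteration 3:
  f(2.594412) = -1.914737
  f(2.687541) = -0.338386
  x_4 = 2.687541 - (-0.338386)×(2.687541 - 2.594412)/(-0.338386 - (-1.914737))
       = 2.707533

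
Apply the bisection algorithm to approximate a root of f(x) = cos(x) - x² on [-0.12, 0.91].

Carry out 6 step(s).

f(x) = cos(x) - x²
Initial interval: [-0.12, 0.91]

Iteration 1:
  c_1 = (-0.120000 + 0.910000)/2 = 0.395000
  f(c_1) = f(0.395000) = 0.766972
  f(a) × f(c) ≥ 0, new interval: [0.395000, 0.910000]
Iteration 2:
  c_2 = (0.395000 + 0.910000)/2 = 0.652500
  f(c_2) = f(0.652500) = 0.368812
  f(a) × f(c) ≥ 0, new interval: [0.652500, 0.910000]
Iteration 3:
  c_3 = (0.652500 + 0.910000)/2 = 0.781250
  f(c_3) = f(0.781250) = 0.099682
  f(a) × f(c) ≥ 0, new interval: [0.781250, 0.910000]
Iteration 4:
  c_4 = (0.781250 + 0.910000)/2 = 0.845625
  f(c_4) = f(0.845625) = -0.051818
  f(a) × f(c) < 0, new interval: [0.781250, 0.845625]
Iteration 5:
  c_5 = (0.781250 + 0.845625)/2 = 0.813438
  f(c_5) = f(0.813438) = 0.025324
  f(a) × f(c) ≥ 0, new interval: [0.813438, 0.845625]
Iteration 6:
  c_6 = (0.813438 + 0.845625)/2 = 0.829531
  f(c_6) = f(0.829531) = -0.012901
  f(a) × f(c) < 0, new interval: [0.813438, 0.829531]

After 6 iteration(s), the approximation is c_6 = 0.829531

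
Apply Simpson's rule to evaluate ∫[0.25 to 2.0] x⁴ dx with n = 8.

f(x) = x⁴
a = 0.25, b = 2.0, n = 8
h = (b - a)/n = 0.218750

Simpson's rule: (h/3)[f(x₀) + 4f(x₁) + 2f(x₂) + ... + f(xₙ)]

x_0 = 0.2500, f(x_0) = 0.003906, coefficient = 1
x_1 = 0.4688, f(x_1) = 0.048280, coefficient = 4
x_2 = 0.6875, f(x_2) = 0.223404, coefficient = 2
x_3 = 0.9062, f(x_3) = 0.674516, coefficient = 4
x_4 = 1.1250, f(x_4) = 1.601807, coefficient = 2
x_5 = 1.3438, f(x_5) = 3.260423, coefficient = 4
x_6 = 1.5625, f(x_6) = 5.960464, coefficient = 2
x_7 = 1.7812, f(x_7) = 10.066987, coefficient = 4
x_8 = 2.0000, f(x_8) = 16.000000, coefficient = 1

I ≈ (0.218750/3) × 87.776077 = 6.400339
Exact value: 6.399805
Error: 0.000534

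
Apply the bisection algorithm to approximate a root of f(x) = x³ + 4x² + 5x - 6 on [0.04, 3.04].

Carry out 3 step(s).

f(x) = x³ + 4x² + 5x - 6
Initial interval: [0.04, 3.04]

Iteration 1:
  c_1 = (0.040000 + 3.040000)/2 = 1.540000
  f(c_1) = f(1.540000) = 14.838664
  f(a) × f(c) < 0, new interval: [0.040000, 1.540000]
Iteration 2:
  c_2 = (0.040000 + 1.540000)/2 = 0.790000
  f(c_2) = f(0.790000) = 0.939439
  f(a) × f(c) < 0, new interval: [0.040000, 0.790000]
Iteration 3:
  c_3 = (0.040000 + 0.790000)/2 = 0.415000
  f(c_3) = f(0.415000) = -3.164627
  f(a) × f(c) ≥ 0, new interval: [0.415000, 0.790000]

After 3 iteration(s), the approximation is c_3 = 0.415000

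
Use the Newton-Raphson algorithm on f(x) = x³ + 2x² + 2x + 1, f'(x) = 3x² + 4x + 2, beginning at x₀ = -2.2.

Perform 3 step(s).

f(x) = x³ + 2x² + 2x + 1
f'(x) = 3x² + 4x + 2
x₀ = -2.2

Newton-Raphson formula: x_{n+1} = x_n - f(x_n)/f'(x_n)

Iteration 1:
  f(-2.200000) = -4.368000
  f'(-2.200000) = 7.720000
  x_1 = -2.200000 - (-4.368000)/7.720000 = -1.634197
Iteration 2:
  f(-1.634197) = -1.291480
  f'(-1.634197) = 3.475011
  x_2 = -1.634197 - (-1.291480)/3.475011 = -1.262549
Iteration 3:
  f(-1.262549) = -0.349579
  f'(-1.262549) = 1.731894
  x_3 = -1.262549 - (-0.349579)/1.731894 = -1.060701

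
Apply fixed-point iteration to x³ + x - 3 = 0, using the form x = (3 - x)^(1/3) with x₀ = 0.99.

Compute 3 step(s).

Equation: x³ + x - 3 = 0
Fixed-point form: x = (3 - x)^(1/3)
x₀ = 0.99

x_1 = g(0.990000) = 1.262017
x_2 = g(1.262017) = 1.202306
x_3 = g(1.202306) = 1.215921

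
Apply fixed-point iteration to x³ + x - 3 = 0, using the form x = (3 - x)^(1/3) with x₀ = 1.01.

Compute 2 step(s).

Equation: x³ + x - 3 = 0
Fixed-point form: x = (3 - x)^(1/3)
x₀ = 1.01

x_1 = g(1.010000) = 1.257818
x_2 = g(1.257818) = 1.203274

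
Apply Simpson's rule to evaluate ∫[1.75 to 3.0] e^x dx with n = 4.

f(x) = e^x
a = 1.75, b = 3.0, n = 4
h = (b - a)/n = 0.312500

Simpson's rule: (h/3)[f(x₀) + 4f(x₁) + 2f(x₂) + ... + f(xₙ)]

x_0 = 1.7500, f(x_0) = 5.754603, coefficient = 1
x_1 = 2.0625, f(x_1) = 7.865609, coefficient = 4
x_2 = 2.3750, f(x_2) = 10.751013, coefficient = 2
x_3 = 2.6875, f(x_3) = 14.694893, coefficient = 4
x_4 = 3.0000, f(x_4) = 20.085537, coefficient = 1

I ≈ (0.312500/3) × 137.584174 = 14.331685
Exact value: 14.330934
Error: 0.000751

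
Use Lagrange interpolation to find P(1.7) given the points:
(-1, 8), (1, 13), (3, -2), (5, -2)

Lagrange interpolation formula:
P(x) = Σ yᵢ × Lᵢ(x)
where Lᵢ(x) = Π_{j≠i} (x - xⱼ)/(xᵢ - xⱼ)

L_0(1.7) = (1.7 - 1)/(-1 - 1) × (1.7 - 3)/(-1 - 3) × (1.7 - 5)/(-1 - 5) = -0.062562
L_1(1.7) = (1.7 - (-1))/(1 - (-1)) × (1.7 - 3)/(1 - 3) × (1.7 - 5)/(1 - 5) = 0.723938
L_2(1.7) = (1.7 - (-1))/(3 - (-1)) × (1.7 - 1)/(3 - 1) × (1.7 - 5)/(3 - 5) = 0.389812
L_3(1.7) = (1.7 - (-1))/(5 - (-1)) × (1.7 - 1)/(5 - 1) × (1.7 - 3)/(5 - 3) = -0.051188

P(1.7) = 8×L_0(1.7) + 13×L_1(1.7) + (-2)×L_2(1.7) + (-2)×L_3(1.7)
P(1.7) = 8.233438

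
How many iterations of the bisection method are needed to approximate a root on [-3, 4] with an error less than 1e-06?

We need (b-a)/2^n ≤ 1e-06
(4 - (-3))/2^n ≤ 1e-06
7/2^n ≤ 1e-06
2^n ≥ 7000000
n ≥ log₂(7000000) = 22.74
n ≥ 23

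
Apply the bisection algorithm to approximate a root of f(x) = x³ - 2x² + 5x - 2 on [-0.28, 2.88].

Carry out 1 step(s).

f(x) = x³ - 2x² + 5x - 2
Initial interval: [-0.28, 2.88]

Iteration 1:
  c_1 = (-0.280000 + 2.880000)/2 = 1.300000
  f(c_1) = f(1.300000) = 3.317000
  f(a) × f(c) < 0, new interval: [-0.280000, 1.300000]

After 1 iteration(s), the approximation is c_1 = 1.300000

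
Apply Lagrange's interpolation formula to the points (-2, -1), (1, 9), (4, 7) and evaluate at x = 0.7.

Lagrange interpolation formula:
P(x) = Σ yᵢ × Lᵢ(x)
where Lᵢ(x) = Π_{j≠i} (x - xⱼ)/(xᵢ - xⱼ)

L_0(0.7) = (0.7 - 1)/(-2 - 1) × (0.7 - 4)/(-2 - 4) = 0.055000
L_1(0.7) = (0.7 - (-2))/(1 - (-2)) × (0.7 - 4)/(1 - 4) = 0.990000
L_2(0.7) = (0.7 - (-2))/(4 - (-2)) × (0.7 - 1)/(4 - 1) = -0.045000

P(0.7) = (-1)×L_0(0.7) + 9×L_1(0.7) + 7×L_2(0.7)
P(0.7) = 8.540000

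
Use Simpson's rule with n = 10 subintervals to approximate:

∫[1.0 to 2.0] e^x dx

f(x) = e^x
a = 1.0, b = 2.0, n = 10
h = (b - a)/n = 0.100000

Simpson's rule: (h/3)[f(x₀) + 4f(x₁) + 2f(x₂) + ... + f(xₙ)]

x_0 = 1.0000, f(x_0) = 2.718282, coefficient = 1
x_1 = 1.1000, f(x_1) = 3.004166, coefficient = 4
x_2 = 1.2000, f(x_2) = 3.320117, coefficient = 2
x_3 = 1.3000, f(x_3) = 3.669297, coefficient = 4
x_4 = 1.4000, f(x_4) = 4.055200, coefficient = 2
x_5 = 1.5000, f(x_5) = 4.481689, coefficient = 4
x_6 = 1.6000, f(x_6) = 4.953032, coefficient = 2
x_7 = 1.7000, f(x_7) = 5.473947, coefficient = 4
x_8 = 1.8000, f(x_8) = 6.049647, coefficient = 2
x_9 = 1.9000, f(x_9) = 6.685894, coefficient = 4
x_10 = 2.0000, f(x_10) = 7.389056, coefficient = 1

I ≈ (0.100000/3) × 140.123306 = 4.670777
Exact value: 4.670774
Error: 0.000003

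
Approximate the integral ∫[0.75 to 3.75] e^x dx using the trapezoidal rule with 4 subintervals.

f(x) = e^x
a = 0.75, b = 3.75, n = 4
h = (b - a)/n = 0.750000

Trapezoidal rule: (h/2)[f(x₀) + 2f(x₁) + 2f(x₂) + ... + f(xₙ)]

x_0 = 0.7500, f(x_0) = 2.117000, coefficient = 1
x_1 = 1.5000, f(x_1) = 4.481689, coefficient = 2
x_2 = 2.2500, f(x_2) = 9.487736, coefficient = 2
x_3 = 3.0000, f(x_3) = 20.085537, coefficient = 2
x_4 = 3.7500, f(x_4) = 42.521082, coefficient = 1

I ≈ (0.750000/2) × 112.748006 = 42.280502
Exact value: 40.404082
Error: 1.876420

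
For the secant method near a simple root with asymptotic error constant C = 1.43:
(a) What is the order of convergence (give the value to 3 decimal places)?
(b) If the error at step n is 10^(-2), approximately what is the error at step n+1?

(a) Secant method has superlinear convergence with order φ = (1+√5)/2 ≈ 1.618.
    This means |e_{n+1}| ≈ C|e_n|^1.618.

(b) With |e_n| = 10^(-2) and C = 1.43:
    |e_{n+1}| ≈ 1.43 × (10^(-2))^1.618 = 1.43 × 10^(-3.24)

(a) ≈ 1.618 (golden ratio); (b) |e_{n+1}| ≈ 8.304e-04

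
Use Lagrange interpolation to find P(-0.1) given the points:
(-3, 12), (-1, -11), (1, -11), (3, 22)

Lagrange interpolation formula:
P(x) = Σ yᵢ × Lᵢ(x)
where Lᵢ(x) = Π_{j≠i} (x - xⱼ)/(xᵢ - xⱼ)

L_0(-0.1) = (-0.1 - (-1))/(-3 - (-1)) × (-0.1 - 1)/(-3 - 1) × (-0.1 - 3)/(-3 - 3) = -0.063938
L_1(-0.1) = (-0.1 - (-3))/(-1 - (-3)) × (-0.1 - 1)/(-1 - 1) × (-0.1 - 3)/(-1 - 3) = 0.618062
L_2(-0.1) = (-0.1 - (-3))/(1 - (-3)) × (-0.1 - (-1))/(1 - (-1)) × (-0.1 - 3)/(1 - 3) = 0.505687
L_3(-0.1) = (-0.1 - (-3))/(3 - (-3)) × (-0.1 - (-1))/(3 - (-1)) × (-0.1 - 1)/(3 - 1) = -0.059813

P(-0.1) = 12×L_0(-0.1) + (-11)×L_1(-0.1) + (-11)×L_2(-0.1) + 22×L_3(-0.1)
P(-0.1) = -14.444375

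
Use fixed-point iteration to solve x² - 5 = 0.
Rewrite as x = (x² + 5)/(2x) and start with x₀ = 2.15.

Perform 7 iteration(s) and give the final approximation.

Equation: x² - 5 = 0
Fixed-point form: x = (x² + 5)/(2x)
x₀ = 2.15

x_1 = g(2.150000) = 2.237791
x_2 = g(2.237791) = 2.236069
x_3 = g(2.236069) = 2.236068
x_4 = g(2.236068) = 2.236068
x_5 = g(2.236068) = 2.236068
x_6 = g(2.236068) = 2.236068
x_7 = g(2.236068) = 2.236068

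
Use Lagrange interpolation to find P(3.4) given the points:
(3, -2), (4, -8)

Lagrange interpolation formula:
P(x) = Σ yᵢ × Lᵢ(x)
where Lᵢ(x) = Π_{j≠i} (x - xⱼ)/(xᵢ - xⱼ)

L_0(3.4) = (3.4 - 4)/(3 - 4) = 0.600000
L_1(3.4) = (3.4 - 3)/(4 - 3) = 0.400000

P(3.4) = (-2)×L_0(3.4) + (-8)×L_1(3.4)
P(3.4) = -4.400000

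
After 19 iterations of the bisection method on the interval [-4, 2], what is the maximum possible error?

Bisection error bound: |error| ≤ (b-a)/2^n
|error| ≤ (2 - (-4))/2^19 = 6/2^19
|error| ≤ 0.0000114441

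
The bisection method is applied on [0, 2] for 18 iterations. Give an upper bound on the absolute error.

Bisection error bound: |error| ≤ (b-a)/2^n
|error| ≤ (2 - 0)/2^18 = 2/2^18
|error| ≤ 0.0000076294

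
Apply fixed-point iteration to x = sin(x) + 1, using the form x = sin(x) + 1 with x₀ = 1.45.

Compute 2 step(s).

Equation: x = sin(x) + 1
Fixed-point form: x = sin(x) + 1
x₀ = 1.45

x_1 = g(1.450000) = 1.992713
x_2 = g(1.992713) = 1.912306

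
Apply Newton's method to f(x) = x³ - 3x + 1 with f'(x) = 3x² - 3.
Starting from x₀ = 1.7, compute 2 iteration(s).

f(x) = x³ - 3x + 1
f'(x) = 3x² - 3
x₀ = 1.7

Newton-Raphson formula: x_{n+1} = x_n - f(x_n)/f'(x_n)

Iteration 1:
  f(1.700000) = 0.813000
  f'(1.700000) = 5.670000
  x_1 = 1.700000 - 0.813000/5.670000 = 1.556614
Iteration 2:
  f(1.556614) = 0.101906
  f'(1.556614) = 4.269139
  x_2 = 1.556614 - 0.101906/4.269139 = 1.532743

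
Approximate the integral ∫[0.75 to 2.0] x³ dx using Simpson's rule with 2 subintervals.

f(x) = x³
a = 0.75, b = 2.0, n = 2
h = (b - a)/n = 0.625000

Simpson's rule: (h/3)[f(x₀) + 4f(x₁) + 2f(x₂) + ... + f(xₙ)]

x_0 = 0.7500, f(x_0) = 0.421875, coefficient = 1
x_1 = 1.3750, f(x_1) = 2.599609, coefficient = 4
x_2 = 2.0000, f(x_2) = 8.000000, coefficient = 1

I ≈ (0.625000/3) × 18.820312 = 3.920898
Exact value: 3.920898
Error: 0.000000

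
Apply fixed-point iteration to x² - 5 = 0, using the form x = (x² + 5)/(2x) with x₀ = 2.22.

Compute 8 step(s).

Equation: x² - 5 = 0
Fixed-point form: x = (x² + 5)/(2x)
x₀ = 2.22

x_1 = g(2.220000) = 2.236126
x_2 = g(2.236126) = 2.236068
x_3 = g(2.236068) = 2.236068
x_4 = g(2.236068) = 2.236068
x_5 = g(2.236068) = 2.236068
x_6 = g(2.236068) = 2.236068
x_7 = g(2.236068) = 2.236068
x_8 = g(2.236068) = 2.236068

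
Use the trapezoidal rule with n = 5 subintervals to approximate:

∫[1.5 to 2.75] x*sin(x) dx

f(x) = x*sin(x)
a = 1.5, b = 2.75, n = 5
h = (b - a)/n = 0.250000

Trapezoidal rule: (h/2)[f(x₀) + 2f(x₁) + 2f(x₂) + ... + f(xₙ)]

x_0 = 1.5000, f(x_0) = 1.496242, coefficient = 1
x_1 = 1.7500, f(x_1) = 1.721975, coefficient = 2
x_2 = 2.0000, f(x_2) = 1.818595, coefficient = 2
x_3 = 2.2500, f(x_3) = 1.750665, coefficient = 2
x_4 = 2.5000, f(x_4) = 1.496180, coefficient = 2
x_5 = 2.7500, f(x_5) = 1.049568, coefficient = 1

I ≈ (0.250000/2) × 16.120641 = 2.015080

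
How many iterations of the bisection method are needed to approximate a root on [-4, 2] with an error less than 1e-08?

We need (b-a)/2^n ≤ 1e-08
(2 - (-4))/2^n ≤ 1e-08
6/2^n ≤ 1e-08
2^n ≥ 600000000
n ≥ log₂(600000000) = 29.16
n ≥ 30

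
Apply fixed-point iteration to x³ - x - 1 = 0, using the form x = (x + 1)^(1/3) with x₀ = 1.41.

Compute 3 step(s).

Equation: x³ - x - 1 = 0
Fixed-point form: x = (x + 1)^(1/3)
x₀ = 1.41

x_1 = g(1.410000) = 1.340723
x_2 = g(1.340723) = 1.327751
x_3 = g(1.327751) = 1.325294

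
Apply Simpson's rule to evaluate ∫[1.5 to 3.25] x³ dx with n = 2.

f(x) = x³
a = 1.5, b = 3.25, n = 2
h = (b - a)/n = 0.875000

Simpson's rule: (h/3)[f(x₀) + 4f(x₁) + 2f(x₂) + ... + f(xₙ)]

x_0 = 1.5000, f(x_0) = 3.375000, coefficient = 1
x_1 = 2.3750, f(x_1) = 13.396484, coefficient = 4
x_2 = 3.2500, f(x_2) = 34.328125, coefficient = 1

I ≈ (0.875000/3) × 91.289062 = 26.625977
Exact value: 26.625977
Error: 0.000000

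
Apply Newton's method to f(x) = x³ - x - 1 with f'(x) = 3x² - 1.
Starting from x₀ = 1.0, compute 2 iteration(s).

f(x) = x³ - x - 1
f'(x) = 3x² - 1
x₀ = 1.0

Newton-Raphson formula: x_{n+1} = x_n - f(x_n)/f'(x_n)

Iteration 1:
  f(1.000000) = -1.000000
  f'(1.000000) = 2.000000
  x_1 = 1.000000 - (-1.000000)/2.000000 = 1.500000
Iteration 2:
  f(1.500000) = 0.875000
  f'(1.500000) = 5.750000
  x_2 = 1.500000 - 0.875000/5.750000 = 1.347826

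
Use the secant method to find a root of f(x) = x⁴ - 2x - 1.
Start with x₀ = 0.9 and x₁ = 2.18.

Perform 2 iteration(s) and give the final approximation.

f(x) = x⁴ - 2x - 1
x₀ = 0.9, x₁ = 2.18

Secant formula: x_{n+1} = x_n - f(x_n)(x_n - x_{n-1})/(f(x_n) - f(x_{n-1}))

Iteration 1:
  f(0.900000) = -2.143900
  f(2.180000) = 17.225306
  x_2 = 2.180000 - 17.225306×(2.180000 - 0.900000)/(17.225306 - (-2.143900))
       = 1.041678
Iteration 2:
  f(2.180000) = 17.225306
  f(1.041678) = -1.905929
  x_3 = 1.041678 - (-1.905929)×(1.041678 - 2.180000)/(-1.905929 - 17.225306)
       = 1.155082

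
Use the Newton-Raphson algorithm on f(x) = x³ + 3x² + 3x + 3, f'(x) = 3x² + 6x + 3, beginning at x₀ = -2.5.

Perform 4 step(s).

f(x) = x³ + 3x² + 3x + 3
f'(x) = 3x² + 6x + 3
x₀ = -2.5

Newton-Raphson formula: x_{n+1} = x_n - f(x_n)/f'(x_n)

Iteration 1:
  f(-2.500000) = -1.375000
  f'(-2.500000) = 6.750000
  x_1 = -2.500000 - (-1.375000)/6.750000 = -2.296296
Iteration 2:
  f(-2.296296) = -0.178276
  f'(-2.296296) = 5.041152
  x_2 = -2.296296 - (-0.178276)/5.041152 = -2.260932
Iteration 3:
  f(-2.260932) = -0.004819
  f'(-2.260932) = 4.769850
  x_3 = -2.260932 - (-0.004819)/4.769850 = -2.259922
Iteration 4:
  f(-2.259922) = -0.000004
  f'(-2.259922) = 4.762209
  x_4 = -2.259922 - (-0.000004)/4.762209 = -2.259921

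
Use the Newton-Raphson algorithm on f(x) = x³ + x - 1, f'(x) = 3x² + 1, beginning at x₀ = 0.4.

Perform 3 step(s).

f(x) = x³ + x - 1
f'(x) = 3x² + 1
x₀ = 0.4

Newton-Raphson formula: x_{n+1} = x_n - f(x_n)/f'(x_n)

Iteration 1:
  f(0.400000) = -0.536000
  f'(0.400000) = 1.480000
  x_1 = 0.400000 - (-0.536000)/1.480000 = 0.762162
Iteration 2:
  f(0.762162) = 0.204895
  f'(0.762162) = 2.742673
  x_2 = 0.762162 - 0.204895/2.742673 = 0.687456
Iteration 3:
  f(0.687456) = 0.012344
  f'(0.687456) = 2.417786
  x_3 = 0.687456 - 0.012344/2.417786 = 0.682350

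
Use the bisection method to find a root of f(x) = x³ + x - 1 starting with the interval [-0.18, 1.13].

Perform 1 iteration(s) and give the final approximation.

f(x) = x³ + x - 1
Initial interval: [-0.18, 1.13]

Iteration 1:
  c_1 = (-0.180000 + 1.130000)/2 = 0.475000
  f(c_1) = f(0.475000) = -0.417828
  f(a) × f(c) ≥ 0, new interval: [0.475000, 1.130000]

After 1 iteration(s), the approximation is c_1 = 0.475000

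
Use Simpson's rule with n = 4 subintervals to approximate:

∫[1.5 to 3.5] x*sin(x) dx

f(x) = x*sin(x)
a = 1.5, b = 3.5, n = 4
h = (b - a)/n = 0.500000

Simpson's rule: (h/3)[f(x₀) + 4f(x₁) + 2f(x₂) + ... + f(xₙ)]

x_0 = 1.5000, f(x_0) = 1.496242, coefficient = 1
x_1 = 2.0000, f(x_1) = 1.818595, coefficient = 4
x_2 = 2.5000, f(x_2) = 1.496180, coefficient = 2
x_3 = 3.0000, f(x_3) = 0.423360, coefficient = 4
x_4 = 3.5000, f(x_4) = -1.227741, coefficient = 1

I ≈ (0.500000/3) × 12.228681 = 2.038114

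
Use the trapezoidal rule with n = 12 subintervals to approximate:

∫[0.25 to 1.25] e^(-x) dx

f(x) = e^(-x)
a = 0.25, b = 1.25, n = 12
h = (b - a)/n = 0.083333

Trapezoidal rule: (h/2)[f(x₀) + 2f(x₁) + 2f(x₂) + ... + f(xₙ)]

x_0 = 0.2500, f(x_0) = 0.778801, coefficient = 1
x_1 = 0.3333, f(x_1) = 0.716531, coefficient = 2
x_2 = 0.4167, f(x_2) = 0.659241, coefficient = 2
x_3 = 0.5000, f(x_3) = 0.606531, coefficient = 2
x_4 = 0.5833, f(x_4) = 0.558035, coefficient = 2
x_5 = 0.6667, f(x_5) = 0.513417, coefficient = 2
x_6 = 0.7500, f(x_6) = 0.472367, coefficient = 2
x_7 = 0.8333, f(x_7) = 0.434598, coefficient = 2
x_8 = 0.9167, f(x_8) = 0.399850, coefficient = 2
x_9 = 1.0000, f(x_9) = 0.367879, coefficient = 2
x_10 = 1.0833, f(x_10) = 0.338465, coefficient = 2
x_11 = 1.1667, f(x_11) = 0.311403, coefficient = 2
x_12 = 1.2500, f(x_12) = 0.286505, coefficient = 1

I ≈ (0.083333/2) × 11.821940 = 0.492581
Exact value: 0.492296
Error: 0.000285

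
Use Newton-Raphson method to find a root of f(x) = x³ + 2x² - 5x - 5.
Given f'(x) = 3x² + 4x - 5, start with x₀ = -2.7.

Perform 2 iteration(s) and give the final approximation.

f(x) = x³ + 2x² - 5x - 5
f'(x) = 3x² + 4x - 5
x₀ = -2.7

Newton-Raphson formula: x_{n+1} = x_n - f(x_n)/f'(x_n)

Iteration 1:
  f(-2.700000) = 3.397000
  f'(-2.700000) = 6.070000
  x_1 = -2.700000 - 3.397000/6.070000 = -3.259638
Iteration 2:
  f(-3.259638) = -2.085760
  f'(-3.259638) = 13.837161
  x_2 = -3.259638 - (-2.085760)/13.837161 = -3.108901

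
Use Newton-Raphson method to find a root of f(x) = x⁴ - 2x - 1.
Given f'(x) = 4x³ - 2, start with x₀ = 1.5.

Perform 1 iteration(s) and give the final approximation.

f(x) = x⁴ - 2x - 1
f'(x) = 4x³ - 2
x₀ = 1.5

Newton-Raphson formula: x_{n+1} = x_n - f(x_n)/f'(x_n)

Iteration 1:
  f(1.500000) = 1.062500
  f'(1.500000) = 11.500000
  x_1 = 1.500000 - 1.062500/11.500000 = 1.407609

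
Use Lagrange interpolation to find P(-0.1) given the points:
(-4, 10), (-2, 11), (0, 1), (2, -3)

Lagrange interpolation formula:
P(x) = Σ yᵢ × Lᵢ(x)
where Lᵢ(x) = Π_{j≠i} (x - xⱼ)/(xᵢ - xⱼ)

L_0(-0.1) = (-0.1 - (-2))/(-4 - (-2)) × (-0.1 - 0)/(-4 - 0) × (-0.1 - 2)/(-4 - 2) = -0.008313
L_1(-0.1) = (-0.1 - (-4))/(-2 - (-4)) × (-0.1 - 0)/(-2 - 0) × (-0.1 - 2)/(-2 - 2) = 0.051188
L_2(-0.1) = (-0.1 - (-4))/(0 - (-4)) × (-0.1 - (-2))/(0 - (-2)) × (-0.1 - 2)/(0 - 2) = 0.972562
L_3(-0.1) = (-0.1 - (-4))/(2 - (-4)) × (-0.1 - (-2))/(2 - (-2)) × (-0.1 - 0)/(2 - 0) = -0.015437

P(-0.1) = 10×L_0(-0.1) + 11×L_1(-0.1) + 1×L_2(-0.1) + (-3)×L_3(-0.1)
P(-0.1) = 1.498813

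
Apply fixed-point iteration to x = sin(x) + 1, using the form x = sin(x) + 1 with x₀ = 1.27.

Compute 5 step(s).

Equation: x = sin(x) + 1
Fixed-point form: x = sin(x) + 1
x₀ = 1.27

x_1 = g(1.270000) = 1.955101
x_2 = g(1.955101) = 1.927059
x_3 = g(1.927059) = 1.937207
x_4 = g(1.937207) = 1.933619
x_5 = g(1.933619) = 1.934899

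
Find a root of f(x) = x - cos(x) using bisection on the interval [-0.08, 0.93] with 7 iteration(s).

f(x) = x - cos(x)
Initial interval: [-0.08, 0.93]

Iteration 1:
  c_1 = (-0.080000 + 0.930000)/2 = 0.425000
  f(c_1) = f(0.425000) = -0.486039
  f(a) × f(c) ≥ 0, new interval: [0.425000, 0.930000]
Iteration 2:
  c_2 = (0.425000 + 0.930000)/2 = 0.677500
  f(c_2) = f(0.677500) = -0.101642
  f(a) × f(c) ≥ 0, new interval: [0.677500, 0.930000]
Iteration 3:
  c_3 = (0.677500 + 0.930000)/2 = 0.803750
  f(c_3) = f(0.803750) = 0.109738
  f(a) × f(c) < 0, new interval: [0.677500, 0.803750]
Iteration 4:
  c_4 = (0.677500 + 0.803750)/2 = 0.740625
  f(c_4) = f(0.740625) = 0.002578
  f(a) × f(c) < 0, new interval: [0.677500, 0.740625]
Iteration 5:
  c_5 = (0.677500 + 0.740625)/2 = 0.709062
  f(c_5) = f(0.709062) = -0.049910
  f(a) × f(c) ≥ 0, new interval: [0.709062, 0.740625]
Iteration 6:
  c_6 = (0.709062 + 0.740625)/2 = 0.724844
  f(c_6) = f(0.724844) = -0.023759
  f(a) × f(c) ≥ 0, new interval: [0.724844, 0.740625]
Iteration 7:
  c_7 = (0.724844 + 0.740625)/2 = 0.732734
  f(c_7) = f(0.732734) = -0.010614
  f(a) × f(c) ≥ 0, new interval: [0.732734, 0.740625]

After 7 iteration(s), the approximation is c_7 = 0.732734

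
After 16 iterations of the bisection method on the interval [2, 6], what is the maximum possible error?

Bisection error bound: |error| ≤ (b-a)/2^n
|error| ≤ (6 - 2)/2^16 = 4/2^16
|error| ≤ 0.0000610352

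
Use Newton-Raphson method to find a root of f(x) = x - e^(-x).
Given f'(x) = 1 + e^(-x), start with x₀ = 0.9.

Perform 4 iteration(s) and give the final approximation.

f(x) = x - e^(-x)
f'(x) = 1 + e^(-x)
x₀ = 0.9

Newton-Raphson formula: x_{n+1} = x_n - f(x_n)/f'(x_n)

Iteration 1:
  f(0.900000) = 0.493430
  f'(0.900000) = 1.406570
  x_1 = 0.900000 - 0.493430/1.406570 = 0.549196
Iteration 2:
  f(0.549196) = -0.028218
  f'(0.549196) = 1.577414
  x_2 = 0.549196 - (-0.028218)/1.577414 = 0.567085
Iteration 3:
  f(0.567085) = -0.000092
  f'(0.567085) = 1.567177
  x_3 = 0.567085 - (-0.000092)/1.567177 = 0.567143
Iteration 4:
  f(0.567143) = 0.000000
  f'(0.567143) = 1.567143
  x_4 = 0.567143 - 0.000000/1.567143 = 0.567143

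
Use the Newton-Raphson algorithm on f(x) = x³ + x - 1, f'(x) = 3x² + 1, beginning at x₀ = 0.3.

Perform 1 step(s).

f(x) = x³ + x - 1
f'(x) = 3x² + 1
x₀ = 0.3

Newton-Raphson formula: x_{n+1} = x_n - f(x_n)/f'(x_n)

Iteration 1:
  f(0.300000) = -0.673000
  f'(0.300000) = 1.270000
  x_1 = 0.300000 - (-0.673000)/1.270000 = 0.829921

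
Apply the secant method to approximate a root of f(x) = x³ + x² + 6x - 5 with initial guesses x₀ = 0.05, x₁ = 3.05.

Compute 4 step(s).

f(x) = x³ + x² + 6x - 5
x₀ = 0.05, x₁ = 3.05

Secant formula: x_{n+1} = x_n - f(x_n)(x_n - x_{n-1})/(f(x_n) - f(x_{n-1}))

Iteration 1:
  f(0.050000) = -4.697375
  f(3.050000) = 50.975125
  x_2 = 3.050000 - 50.975125×(3.050000 - 0.050000)/(50.975125 - (-4.697375))
       = 0.303125
Iteration 2:
  f(3.050000) = 50.975125
  f(0.303125) = -3.061510
  x_3 = 0.303125 - (-3.061510)×(0.303125 - 3.050000)/(-3.061510 - 50.975125)
       = 0.458753
Iteration 3:
  f(0.303125) = -3.061510
  f(0.458753) = -1.940482
  x_4 = 0.458753 - (-1.940482)×(0.458753 - 0.303125)/(-1.940482 - (-3.061510))
       = 0.728142
Iteration 4:
  f(0.458753) = -1.940482
  f(0.728142) = 0.285094
  x_5 = 0.728142 - 0.285094×(0.728142 - 0.458753)/(0.285094 - (-1.940482))
       = 0.693633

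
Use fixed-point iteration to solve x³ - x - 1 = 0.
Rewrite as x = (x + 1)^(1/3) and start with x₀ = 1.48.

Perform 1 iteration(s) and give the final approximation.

Equation: x³ - x - 1 = 0
Fixed-point form: x = (x + 1)^(1/3)
x₀ = 1.48

x_1 = g(1.480000) = 1.353580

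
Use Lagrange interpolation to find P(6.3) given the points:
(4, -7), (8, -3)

Lagrange interpolation formula:
P(x) = Σ yᵢ × Lᵢ(x)
where Lᵢ(x) = Π_{j≠i} (x - xⱼ)/(xᵢ - xⱼ)

L_0(6.3) = (6.3 - 8)/(4 - 8) = 0.425000
L_1(6.3) = (6.3 - 4)/(8 - 4) = 0.575000

P(6.3) = (-7)×L_0(6.3) + (-3)×L_1(6.3)
P(6.3) = -4.700000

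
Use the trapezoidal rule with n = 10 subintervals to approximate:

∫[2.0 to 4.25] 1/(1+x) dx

f(x) = 1/(1+x)
a = 2.0, b = 4.25, n = 10
h = (b - a)/n = 0.225000

Trapezoidal rule: (h/2)[f(x₀) + 2f(x₁) + 2f(x₂) + ... + f(xₙ)]

x_0 = 2.0000, f(x_0) = 0.333333, coefficient = 1
x_1 = 2.2250, f(x_1) = 0.310078, coefficient = 2
x_2 = 2.4500, f(x_2) = 0.289855, coefficient = 2
x_3 = 2.6750, f(x_3) = 0.272109, coefficient = 2
x_4 = 2.9000, f(x_4) = 0.256410, coefficient = 2
x_5 = 3.1250, f(x_5) = 0.242424, coefficient = 2
x_6 = 3.3500, f(x_6) = 0.229885, coefficient = 2
x_7 = 3.5750, f(x_7) = 0.218579, coefficient = 2
x_8 = 3.8000, f(x_8) = 0.208333, coefficient = 2
x_9 = 4.0250, f(x_9) = 0.199005, coefficient = 2
x_10 = 4.2500, f(x_10) = 0.190476, coefficient = 1

I ≈ (0.225000/2) × 4.977167 = 0.559931
Exact value: 0.559616
Error: 0.000315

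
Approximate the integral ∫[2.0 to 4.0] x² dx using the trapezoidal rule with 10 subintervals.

f(x) = x²
a = 2.0, b = 4.0, n = 10
h = (b - a)/n = 0.200000

Trapezoidal rule: (h/2)[f(x₀) + 2f(x₁) + 2f(x₂) + ... + f(xₙ)]

x_0 = 2.0000, f(x_0) = 4.000000, coefficient = 1
x_1 = 2.2000, f(x_1) = 4.840000, coefficient = 2
x_2 = 2.4000, f(x_2) = 5.760000, coefficient = 2
x_3 = 2.6000, f(x_3) = 6.760000, coefficient = 2
x_4 = 2.8000, f(x_4) = 7.840000, coefficient = 2
x_5 = 3.0000, f(x_5) = 9.000000, coefficient = 2
x_6 = 3.2000, f(x_6) = 10.240000, coefficient = 2
x_7 = 3.4000, f(x_7) = 11.560000, coefficient = 2
x_8 = 3.6000, f(x_8) = 12.960000, coefficient = 2
x_9 = 3.8000, f(x_9) = 14.440000, coefficient = 2
x_10 = 4.0000, f(x_10) = 16.000000, coefficient = 1

I ≈ (0.200000/2) × 186.800000 = 18.680000
Exact value: 18.666667
Error: 0.013333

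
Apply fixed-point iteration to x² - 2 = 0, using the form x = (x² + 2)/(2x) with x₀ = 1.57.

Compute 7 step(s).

Equation: x² - 2 = 0
Fixed-point form: x = (x² + 2)/(2x)
x₀ = 1.57

x_1 = g(1.570000) = 1.421943
x_2 = g(1.421943) = 1.414235
x_3 = g(1.414235) = 1.414214
x_4 = g(1.414214) = 1.414214
x_5 = g(1.414214) = 1.414214
x_6 = g(1.414214) = 1.414214
x_7 = g(1.414214) = 1.414214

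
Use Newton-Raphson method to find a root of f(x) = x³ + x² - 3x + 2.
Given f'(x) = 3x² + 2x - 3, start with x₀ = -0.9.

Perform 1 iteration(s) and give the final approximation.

f(x) = x³ + x² - 3x + 2
f'(x) = 3x² + 2x - 3
x₀ = -0.9

Newton-Raphson formula: x_{n+1} = x_n - f(x_n)/f'(x_n)

Iteration 1:
  f(-0.900000) = 4.781000
  f'(-0.900000) = -2.370000
  x_1 = -0.900000 - 4.781000/(-2.370000) = 1.117300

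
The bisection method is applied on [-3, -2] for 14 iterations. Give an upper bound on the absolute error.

Bisection error bound: |error| ≤ (b-a)/2^n
|error| ≤ (-2 - (-3))/2^14 = 1/2^14
|error| ≤ 0.0000610352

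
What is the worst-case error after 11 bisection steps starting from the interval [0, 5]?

Bisection error bound: |error| ≤ (b-a)/2^n
|error| ≤ (5 - 0)/2^11 = 5/2^11
|error| ≤ 0.0024414062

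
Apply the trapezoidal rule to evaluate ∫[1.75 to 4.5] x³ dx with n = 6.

f(x) = x³
a = 1.75, b = 4.5, n = 6
h = (b - a)/n = 0.458333

Trapezoidal rule: (h/2)[f(x₀) + 2f(x₁) + 2f(x₂) + ... + f(xₙ)]

x_0 = 1.7500, f(x_0) = 5.359375, coefficient = 1
x_1 = 2.2083, f(x_1) = 10.769459, coefficient = 2
x_2 = 2.6667, f(x_2) = 18.962963, coefficient = 2
x_3 = 3.1250, f(x_3) = 30.517578, coefficient = 2
x_4 = 3.5833, f(x_4) = 46.010995, coefficient = 2
x_5 = 4.0417, f(x_5) = 66.020906, coefficient = 2
x_6 = 4.5000, f(x_6) = 91.125000, coefficient = 1

I ≈ (0.458333/2) × 441.048177 = 101.073541
Exact value: 100.170898
Error: 0.902642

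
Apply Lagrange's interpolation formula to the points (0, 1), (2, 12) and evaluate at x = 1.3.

Lagrange interpolation formula:
P(x) = Σ yᵢ × Lᵢ(x)
where Lᵢ(x) = Π_{j≠i} (x - xⱼ)/(xᵢ - xⱼ)

L_0(1.3) = (1.3 - 2)/(0 - 2) = 0.350000
L_1(1.3) = (1.3 - 0)/(2 - 0) = 0.650000

P(1.3) = 1×L_0(1.3) + 12×L_1(1.3)
P(1.3) = 8.150000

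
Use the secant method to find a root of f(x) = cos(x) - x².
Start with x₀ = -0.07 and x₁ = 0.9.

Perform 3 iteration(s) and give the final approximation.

f(x) = cos(x) - x²
x₀ = -0.07, x₁ = 0.9

Secant formula: x_{n+1} = x_n - f(x_n)(x_n - x_{n-1})/(f(x_n) - f(x_{n-1}))

Iteration 1:
  f(-0.070000) = 0.992651
  f(0.900000) = -0.188390
  x_2 = 0.900000 - (-0.188390)×(0.900000 - (-0.070000))/(-0.188390 - 0.992651)
       = 0.745274
Iteration 2:
  f(0.900000) = -0.188390
  f(0.745274) = 0.179470
  x_3 = 0.745274 - 0.179470×(0.745274 - 0.900000)/(0.179470 - (-0.188390))
       = 0.820761
Iteration 3:
  f(0.745274) = 0.179470
  f(0.820761) = 0.008017
  x_4 = 0.820761 - 0.008017×(0.820761 - 0.745274)/(0.008017 - 0.179470)
       = 0.824290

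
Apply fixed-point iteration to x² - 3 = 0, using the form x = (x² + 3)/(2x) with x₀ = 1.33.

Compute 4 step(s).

Equation: x² - 3 = 0
Fixed-point form: x = (x² + 3)/(2x)
x₀ = 1.33

x_1 = g(1.330000) = 1.792820
x_2 = g(1.792820) = 1.733081
x_3 = g(1.733081) = 1.732051
x_4 = g(1.732051) = 1.732051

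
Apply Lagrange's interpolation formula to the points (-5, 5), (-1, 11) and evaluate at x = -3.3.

Lagrange interpolation formula:
P(x) = Σ yᵢ × Lᵢ(x)
where Lᵢ(x) = Π_{j≠i} (x - xⱼ)/(xᵢ - xⱼ)

L_0(-3.3) = (-3.3 - (-1))/(-5 - (-1)) = 0.575000
L_1(-3.3) = (-3.3 - (-5))/(-1 - (-5)) = 0.425000

P(-3.3) = 5×L_0(-3.3) + 11×L_1(-3.3)
P(-3.3) = 7.550000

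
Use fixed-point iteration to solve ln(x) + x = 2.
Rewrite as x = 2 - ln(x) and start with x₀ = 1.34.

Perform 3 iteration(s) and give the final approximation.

Equation: ln(x) + x = 2
Fixed-point form: x = 2 - ln(x)
x₀ = 1.34

x_1 = g(1.340000) = 1.707330
x_2 = g(1.707330) = 1.465069
x_3 = g(1.465069) = 1.618098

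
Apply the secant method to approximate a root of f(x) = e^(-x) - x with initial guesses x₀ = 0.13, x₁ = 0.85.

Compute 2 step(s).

f(x) = e^(-x) - x
x₀ = 0.13, x₁ = 0.85

Secant formula: x_{n+1} = x_n - f(x_n)(x_n - x_{n-1})/(f(x_n) - f(x_{n-1}))

Iteration 1:
  f(0.130000) = 0.748095
  f(0.850000) = -0.422585
  x_2 = 0.850000 - (-0.422585)×(0.850000 - 0.130000)/(-0.422585 - 0.748095)
       = 0.590099
Iteration 2:
  f(0.850000) = -0.422585
  f(0.590099) = -0.035826
  x_3 = 0.590099 - (-0.035826)×(0.590099 - 0.850000)/(-0.035826 - (-0.422585))
       = 0.566024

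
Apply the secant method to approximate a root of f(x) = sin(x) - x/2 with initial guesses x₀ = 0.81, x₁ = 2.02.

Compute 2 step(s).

f(x) = sin(x) - x/2
x₀ = 0.81, x₁ = 2.02

Secant formula: x_{n+1} = x_n - f(x_n)(x_n - x_{n-1})/(f(x_n) - f(x_{n-1}))

Iteration 1:
  f(0.810000) = 0.319287
  f(2.020000) = -0.109207
  x_2 = 2.020000 - (-0.109207)×(2.020000 - 0.810000)/(-0.109207 - 0.319287)
       = 1.711617
Iteration 2:
  f(2.020000) = -0.109207
  f(1.711617) = 0.134293
  x_3 = 1.711617 - 0.134293×(1.711617 - 2.020000)/(0.134293 - (-0.109207))
       = 1.881694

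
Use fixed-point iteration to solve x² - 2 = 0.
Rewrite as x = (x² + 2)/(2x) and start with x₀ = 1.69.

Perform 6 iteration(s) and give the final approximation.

Equation: x² - 2 = 0
Fixed-point form: x = (x² + 2)/(2x)
x₀ = 1.69

x_1 = g(1.690000) = 1.436716
x_2 = g(1.436716) = 1.414390
x_3 = g(1.414390) = 1.414214
x_4 = g(1.414214) = 1.414214
x_5 = g(1.414214) = 1.414214
x_6 = g(1.414214) = 1.414214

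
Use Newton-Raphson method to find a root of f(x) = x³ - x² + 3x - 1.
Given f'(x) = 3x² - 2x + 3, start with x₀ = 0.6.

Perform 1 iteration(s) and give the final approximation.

f(x) = x³ - x² + 3x - 1
f'(x) = 3x² - 2x + 3
x₀ = 0.6

Newton-Raphson formula: x_{n+1} = x_n - f(x_n)/f'(x_n)

Iteration 1:
  f(0.600000) = 0.656000
  f'(0.600000) = 2.880000
  x_1 = 0.600000 - 0.656000/2.880000 = 0.372222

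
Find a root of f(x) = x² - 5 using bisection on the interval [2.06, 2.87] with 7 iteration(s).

f(x) = x² - 5
Initial interval: [2.06, 2.87]

Iteration 1:
  c_1 = (2.060000 + 2.870000)/2 = 2.465000
  f(c_1) = f(2.465000) = 1.076225
  f(a) × f(c) < 0, new interval: [2.060000, 2.465000]
Iteration 2:
  c_2 = (2.060000 + 2.465000)/2 = 2.262500
  f(c_2) = f(2.262500) = 0.118906
  f(a) × f(c) < 0, new interval: [2.060000, 2.262500]
Iteration 3:
  c_3 = (2.060000 + 2.262500)/2 = 2.161250
  f(c_3) = f(2.161250) = -0.328998
  f(a) × f(c) ≥ 0, new interval: [2.161250, 2.262500]
Iteration 4:
  c_4 = (2.161250 + 2.262500)/2 = 2.211875
  f(c_4) = f(2.211875) = -0.107609
  f(a) × f(c) ≥ 0, new interval: [2.211875, 2.262500]
Iteration 5:
  c_5 = (2.211875 + 2.262500)/2 = 2.237188
  f(c_5) = f(2.237188) = 0.005008
  f(a) × f(c) < 0, new interval: [2.211875, 2.237188]
Iteration 6:
  c_6 = (2.211875 + 2.237188)/2 = 2.224531
  f(c_6) = f(2.224531) = -0.051461
  f(a) × f(c) ≥ 0, new interval: [2.224531, 2.237188]
Iteration 7:
  c_7 = (2.224531 + 2.237188)/2 = 2.230859
  f(c_7) = f(2.230859) = -0.023266
  f(a) × f(c) ≥ 0, new interval: [2.230859, 2.237188]

After 7 iteration(s), the approximation is c_7 = 2.230859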